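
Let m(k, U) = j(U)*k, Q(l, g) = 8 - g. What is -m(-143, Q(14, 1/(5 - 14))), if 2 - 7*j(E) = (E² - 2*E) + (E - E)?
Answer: -550979/567 ≈ -971.74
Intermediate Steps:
j(E) = 2/7 - E²/7 + 2*E/7 (j(E) = 2/7 - ((E² - 2*E) + (E - E))/7 = 2/7 - ((E² - 2*E) + 0)/7 = 2/7 - (E² - 2*E)/7 = 2/7 + (-E²/7 + 2*E/7) = 2/7 - E²/7 + 2*E/7)
m(k, U) = k*(2/7 - U²/7 + 2*U/7) (m(k, U) = (2/7 - U²/7 + 2*U/7)*k = k*(2/7 - U²/7 + 2*U/7))
-m(-143, Q(14, 1/(5 - 14))) = -(-143)*(2 - (8 - 1/(5 - 14))² + 2*(8 - 1/(5 - 14)))/7 = -(-143)*(2 - (8 - 1/(-9))² + 2*(8 - 1/(-9)))/7 = -(-143)*(2 - (8 - 1*(-⅑))² + 2*(8 - 1*(-⅑)))/7 = -(-143)*(2 - (8 + ⅑)² + 2*(8 + ⅑))/7 = -(-143)*(2 - (73/9)² + 2*(73/9))/7 = -(-143)*(2 - 1*5329/81 + 146/9)/7 = -(-143)*(2 - 5329/81 + 146/9)/7 = -(-143)*(-3853)/(7*81) = -1*550979/567 = -550979/567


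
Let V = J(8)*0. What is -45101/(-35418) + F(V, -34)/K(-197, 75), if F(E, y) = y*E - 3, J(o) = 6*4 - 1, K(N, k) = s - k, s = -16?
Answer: 4210445/3223038 ≈ 1.3064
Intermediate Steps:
K(N, k) = -16 - k
J(o) = 23 (J(o) = 24 - 1 = 23)
V = 0 (V = 23*0 = 0)
F(E, y) = -3 + E*y (F(E, y) = E*y - 3 = -3 + E*y)
-45101/(-35418) + F(V, -34)/K(-197, 75) = -45101/(-35418) + (-3 + 0*(-34))/(-16 - 1*75) = -45101*(-1/35418) + (-3 + 0)/(-16 - 75) = 45101/35418 - 3/(-91) = 45101/35418 - 3*(-1/91) = 45101/35418 + 3/91 = 4210445/3223038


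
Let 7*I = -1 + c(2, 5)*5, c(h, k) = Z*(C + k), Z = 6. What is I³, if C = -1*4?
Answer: 24389/343 ≈ 71.105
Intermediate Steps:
C = -4
c(h, k) = -24 + 6*k (c(h, k) = 6*(-4 + k) = -24 + 6*k)
I = 29/7 (I = (-1 + (-24 + 6*5)*5)/7 = (-1 + (-24 + 30)*5)/7 = (-1 + 6*5)/7 = (-1 + 30)/7 = (⅐)*29 = 29/7 ≈ 4.1429)
I³ = (29/7)³ = 24389/343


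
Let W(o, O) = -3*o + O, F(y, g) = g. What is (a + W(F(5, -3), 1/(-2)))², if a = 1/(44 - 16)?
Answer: 57121/784 ≈ 72.858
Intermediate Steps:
W(o, O) = O - 3*o
a = 1/28 ≈ 0.035714
(a + W(F(5, -3), 1/(-2)))² = (1/28 + (1/(-2) - 3*(-3)))² = (1/28 + (-½ + 9))² = (1/28 + 17/2)² = (239/28)² = 57121/784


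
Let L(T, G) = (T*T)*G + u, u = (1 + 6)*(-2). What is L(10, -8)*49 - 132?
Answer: -40018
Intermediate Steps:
u = -14 (u = 7*(-2) = -14)
L(T, G) = -14 + G*T**2 (L(T, G) = (T*T)*G - 14 = T**2*G - 14 = G*T**2 - 14 = -14 + G*T**2)
L(10, -8)*49 - 132 = (-14 - 8*10**2)*49 - 132 = (-14 - 8*100)*49 - 132 = (-14 - 800)*49 - 132 = -814*49 - 132 = -39886 - 132 = -40018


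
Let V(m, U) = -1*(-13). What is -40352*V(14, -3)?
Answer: -524576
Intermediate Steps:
V(m, U) = 13
-40352*V(14, -3) = -40352*13 = -524576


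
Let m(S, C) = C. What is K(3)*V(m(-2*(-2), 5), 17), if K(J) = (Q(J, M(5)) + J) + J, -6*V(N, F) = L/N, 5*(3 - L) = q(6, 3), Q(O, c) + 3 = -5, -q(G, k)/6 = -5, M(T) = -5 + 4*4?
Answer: -1/5 ≈ -0.20000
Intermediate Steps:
M(T) = 11 (M(T) = -5 + 16 = 11)
q(G, k) = 30 (q(G, k) = -6*(-5) = 30)
Q(O, c) = -8 (Q(O, c) = -3 - 5 = -8)
L = -3 (L = 3 - 1/5*30 = 3 - 6 = -3)
V(N, F) = 1/(2*N) (V(N, F) = -(-1)/(2*N) = 1/(2*N))
K(J) = -8 + 2*J (K(J) = (-8 + J) + J = -8 + 2*J)
K(3)*V(m(-2*(-2), 5), 17) = (-8 + 2*3)*((1/2)/5) = (-8 + 6)*((1/2)*(1/5)) = -2*1/10 = -1/5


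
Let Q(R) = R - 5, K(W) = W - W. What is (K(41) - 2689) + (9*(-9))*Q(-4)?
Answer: -1960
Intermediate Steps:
K(W) = 0
Q(R) = -5 + R
(K(41) - 2689) + (9*(-9))*Q(-4) = (0 - 2689) + (9*(-9))*(-5 - 4) = -2689 - 81*(-9) = -2689 + 729 = -1960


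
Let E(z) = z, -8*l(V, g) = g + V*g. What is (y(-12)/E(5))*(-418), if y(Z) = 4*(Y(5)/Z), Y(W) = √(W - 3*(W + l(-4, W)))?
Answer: 209*I*√10/6 ≈ 110.15*I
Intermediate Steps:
l(V, g) = -g/8 - V*g/8 (l(V, g) = -(g + V*g)/8 = -g/8 - V*g/8)
Y(W) = 5*√2*√(-W)/4 (Y(W) = √(W - 3*(W - W*(1 - 4)/8)) = √(W - 3*(W - ⅛*W*(-3))) = √(W - 3*(W + 3*W/8)) = √(W - 33*W/8) = √(-25*W/8) = 5*√2*√(-W)/4)
y(Z) = 5*I*√10/Z (y(Z) = 4*((5*√2*√(-1*5)/4)/Z) = 4*((5*√2*√(-5)/4)/Z) = 4*((5*√2*(I*√5)/4)/Z) = 4*((5*I*√10/4)/Z) = 4*(5*I*√10/(4*Z)) = 5*I*√10/Z)
(y(-12)/E(5))*(-418) = ((5*I*√10/(-12))/5)*(-418) = ((5*I*√10*(-1/12))*(⅕))*(-418) = (-5*I*√10/12*(⅕))*(-418) = -I*√10/12*(-418) = 209*I*√10/6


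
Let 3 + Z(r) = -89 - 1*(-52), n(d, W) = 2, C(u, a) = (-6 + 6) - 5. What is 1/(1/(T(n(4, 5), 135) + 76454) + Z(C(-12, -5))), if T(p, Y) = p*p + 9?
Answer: -76467/3058679 ≈ -0.025000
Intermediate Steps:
C(u, a) = -5 (C(u, a) = 0 - 5 = -5)
Z(r) = -40 (Z(r) = -3 + (-89 - 1*(-52)) = -3 + (-89 + 52) = -3 - 37 = -40)
T(p, Y) = 9 + p**2 (T(p, Y) = p**2 + 9 = 9 + p**2)
1/(1/(T(n(4, 5), 135) + 76454) + Z(C(-12, -5))) = 1/(1/((9 + 2**2) + 76454) - 40) = 1/(1/((9 + 4) + 76454) - 40) = 1/(1/(13 + 76454) - 40) = 1/(1/76467 - 40) = 1/(-3058679/76467) = -76467/3058679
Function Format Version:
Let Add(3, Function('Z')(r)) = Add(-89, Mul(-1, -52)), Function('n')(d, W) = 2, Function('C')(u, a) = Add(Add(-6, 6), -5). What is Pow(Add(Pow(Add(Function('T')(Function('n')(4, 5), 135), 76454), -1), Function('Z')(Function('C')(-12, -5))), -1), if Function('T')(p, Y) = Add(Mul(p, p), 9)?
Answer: Rational(-76467, 3058679) ≈ -0.025000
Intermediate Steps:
Function('C')(u, a) = -5 (Function('C')(u, a) = Add(0, -5) = -5)
Function('Z')(r) = -40 (Function('Z')(r) = Add(-3, Add(-89, Mul(-1, -52))) = Add(-3, Add(-89, 52)) = Add(-3, -37) = -40)
Function('T')(p, Y) = Add(9, Pow(p, 2)) (Function('T')(p, Y) = Add(Pow(p, 2), 9) = Add(9, Pow(p, 2)))
Pow(Add(Pow(Add(Function('T')(Function('n')(4, 5), 135), 76454), -1), Function('Z')(Function('C')(-12, -5))), -1) = Pow(Add(Pow(Add(Add(9, Pow(2, 2)), 76454), -1), -40), -1) = Pow(Add(Pow(Add(Add(9, 4), 76454), -1), -40), -1) = Pow(Add(Pow(Add(13, 76454), -1), -40), -1) = Pow(Add(Pow(76467, -1), -40), -1) = Pow(Add(Rational(1, 76467), -40), -1) = Pow(Rational(-3058679, 76467), -1) = Rational(-76467, 3058679)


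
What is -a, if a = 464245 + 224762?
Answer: -689007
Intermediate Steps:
a = 689007
-a = -1*689007 = -689007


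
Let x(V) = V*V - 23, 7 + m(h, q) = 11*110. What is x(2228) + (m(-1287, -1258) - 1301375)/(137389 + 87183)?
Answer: 278691337380/56143 ≈ 4.9640e+6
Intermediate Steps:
m(h, q) = 1203 (m(h, q) = -7 + 11*110 = -7 + 1210 = 1203)
x(V) = -23 + V**2 (x(V) = V**2 - 23 = -23 + V**2)
x(2228) + (m(-1287, -1258) - 1301375)/(137389 + 87183) = (-23 + 2228**2) + (1203 - 1301375)/(137389 + 87183) = (-23 + 4963984) - 1300172/224572 = 4963961 - 1300172*1/224572 = 4963961 - 325043/56143 = 278691337380/56143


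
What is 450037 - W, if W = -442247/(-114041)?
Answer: 51322227270/114041 ≈ 4.5003e+5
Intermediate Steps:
W = 442247/114041 (W = -442247*(-1/114041) = 442247/114041 ≈ 3.8780)
450037 - W = 450037 - 1*442247/114041 = 450037 - 442247/114041 = 51322227270/114041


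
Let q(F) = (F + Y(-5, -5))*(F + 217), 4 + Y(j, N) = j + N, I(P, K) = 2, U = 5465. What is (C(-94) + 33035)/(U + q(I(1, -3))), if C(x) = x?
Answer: 32941/2837 ≈ 11.611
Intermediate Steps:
Y(j, N) = -4 + N + j (Y(j, N) = -4 + (j + N) = -4 + (N + j) = -4 + N + j)
q(F) = (-14 + F)*(217 + F) (q(F) = (F + (-4 - 5 - 5))*(F + 217) = (F - 14)*(217 + F) = (-14 + F)*(217 + F))
(C(-94) + 33035)/(U + q(I(1, -3))) = (-94 + 33035)/(5465 + (-3038 + 2² + 203*2)) = 32941/(5465 + (-3038 + 4 + 406)) = 32941/(5465 - 2628) = 32941/2837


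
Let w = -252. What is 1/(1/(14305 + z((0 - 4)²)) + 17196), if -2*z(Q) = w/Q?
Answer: 114503/1968993596 ≈ 5.8153e-5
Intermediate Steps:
z(Q) = 126/Q (z(Q) = -(-126)/Q = 126/Q)
1/(1/(14305 + z((0 - 4)²)) + 17196) = 1/(1/(14305 + 126/((0 - 4)²)) + 17196) = 1/(1/(14305 + 126/((-4)²)) + 17196) = 1/(1/(14305 + 126/16) + 17196) = 1/(1/(14305 + 126*(1/16)) + 17196) = 1/(1/(14305 + 63/8) + 17196) = 1/(1/(114503/8) + 17196) = 1/(8/114503 + 17196) = 1/(1968993596/114503) = 114503/1968993596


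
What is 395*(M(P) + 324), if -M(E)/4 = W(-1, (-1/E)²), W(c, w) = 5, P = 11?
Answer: 120080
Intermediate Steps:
M(E) = -20 (M(E) = -4*5 = -20)
395*(M(P) + 324) = 395*(-20 + 324) = 395*304 = 120080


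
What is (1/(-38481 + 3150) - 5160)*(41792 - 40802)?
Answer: -60161627130/11777 ≈ -5.1084e+6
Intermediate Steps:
(1/(-38481 + 3150) - 5160)*(41792 - 40802) = (1/(-35331) - 5160)*990 = (-1/35331 - 5160)*990 = -182307961/35331*990 = -60161627130/11777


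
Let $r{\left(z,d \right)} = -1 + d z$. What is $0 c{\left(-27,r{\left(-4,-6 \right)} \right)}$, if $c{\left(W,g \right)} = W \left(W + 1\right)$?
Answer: $0$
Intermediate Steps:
$c{\left(W,g \right)} = W \left(1 + W\right)$
$0 c{\left(-27,r{\left(-4,-6 \right)} \right)} = 0 \left(- 27 \left(1 - 27\right)\right) = 0 \left(\left(-27\right) \left(-26\right)\right) = 0 \cdot 702 = 0$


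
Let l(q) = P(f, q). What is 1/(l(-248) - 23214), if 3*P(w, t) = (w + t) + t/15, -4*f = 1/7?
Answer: -1260/29360759 ≈ -4.2914e-5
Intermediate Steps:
f = -1/28 (f = -¼/7 = -¼*⅐ = -1/28 ≈ -0.035714)
P(w, t) = w/3 + 16*t/45 (P(w, t) = ((w + t) + t/15)/3 = ((t + w) + t*(1/15))/3 = ((t + w) + t/15)/3 = (w + 16*t/15)/3 = w/3 + 16*t/45)
l(q) = -1/84 + 16*q/45 (l(q) = (⅓)*(-1/28) + 16*q/45 = -1/84 + 16*q/45)
1/(l(-248) - 23214) = 1/((-1/84 + (16/45)*(-248)) - 23214) = 1/((-1/84 - 3968/45) - 23214) = 1/(-111119/1260 - 23214) = 1/(-29360759/1260) = -1260/29360759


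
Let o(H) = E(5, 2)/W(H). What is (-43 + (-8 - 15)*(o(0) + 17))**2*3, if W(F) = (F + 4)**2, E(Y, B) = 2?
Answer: 36645075/64 ≈ 5.7258e+5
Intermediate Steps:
W(F) = (4 + F)**2
o(H) = 2/(4 + H)**2 (o(H) = 2/((4 + H)**2) = 2/(4 + H)**2)
(-43 + (-8 - 15)*(o(0) + 17))**2*3 = (-43 + (-8 - 15)*(2/(4 + 0)**2 + 17))**2*3 = (-43 - 23*(2/4**2 + 17))**2*3 = (-43 - 23*(2*(1/16) + 17))**2*3 = (-43 - 23*(1/8 + 17))**2*3 = (-43 - 23*137/8)**2*3 = (-43 - 3151/8)**2*3 = (-3495/8)**2*3 = (12215025/64)*3 = 36645075/64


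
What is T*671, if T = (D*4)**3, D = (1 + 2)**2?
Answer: 31306176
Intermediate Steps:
D = 9 (D = 3**2 = 9)
T = 46656 (T = (9*4)**3 = 36**3 = 46656)
T*671 = 46656*671 = 31306176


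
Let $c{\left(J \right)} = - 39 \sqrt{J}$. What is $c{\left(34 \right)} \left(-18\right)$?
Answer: $702 \sqrt{34} \approx 4093.3$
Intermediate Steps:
$c{\left(34 \right)} \left(-18\right) = - 39 \sqrt{34} \left(-18\right) = 702 \sqrt{34}$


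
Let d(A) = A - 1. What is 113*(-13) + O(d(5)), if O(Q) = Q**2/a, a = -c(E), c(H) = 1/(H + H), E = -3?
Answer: -1373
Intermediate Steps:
d(A) = -1 + A
c(H) = 1/(2*H)
a = 1/6 (a = -1/(2*(-3)) = -(-1)/(2*3) = -1*(-1/6) = 1/6 ≈ 0.16667)
O(Q) = 6*Q**2 (O(Q) = Q**2/(1/6) = Q**2*6 = 6*Q**2)
113*(-13) + O(d(5)) = 113*(-13) + 6*(-1 + 5)**2 = -1469 + 6*4**2 = -1469 + 6*16 = -1469 + 96 = -1373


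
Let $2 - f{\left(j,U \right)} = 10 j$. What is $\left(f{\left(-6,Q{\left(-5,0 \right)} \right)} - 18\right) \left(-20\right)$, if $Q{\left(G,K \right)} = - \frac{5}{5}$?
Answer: $-880$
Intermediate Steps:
$Q{\left(G,K \right)} = -1$ ($Q{\left(G,K \right)} = \left(-5\right) \frac{1}{5} = -1$)
$f{\left(j,U \right)} = 2 - 10 j$
$\left(f{\left(-6,Q{\left(-5,0 \right)} \right)} - 18\right) \left(-20\right) = \left(\left(2 - -60\right) - 18\right) \left(-20\right) = \left(\left(2 + 60\right) - 18\right) \left(-20\right) = \left(62 - 18\right) \left(-20\right) = 44 \left(-20\right) = -880$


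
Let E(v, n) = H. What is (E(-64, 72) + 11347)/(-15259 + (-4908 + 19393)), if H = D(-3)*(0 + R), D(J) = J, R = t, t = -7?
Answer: -5684/387 ≈ -14.687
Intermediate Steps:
R = -7
H = 21 (H = -3*(0 - 7) = -3*(-7) = 21)
E(v, n) = 21
(E(-64, 72) + 11347)/(-15259 + (-4908 + 19393)) = (21 + 11347)/(-15259 + (-4908 + 19393)) = 11368/(-15259 + 14485) = 11368/(-774) = 11368*(-1/774) = -5684/387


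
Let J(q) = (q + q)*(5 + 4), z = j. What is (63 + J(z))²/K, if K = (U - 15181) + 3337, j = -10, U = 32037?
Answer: 4563/6731 ≈ 0.67791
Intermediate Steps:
z = -10
J(q) = 18*q (J(q) = (2*q)*9 = 18*q)
K = 20193 (K = (32037 - 15181) + 3337 = 16856 + 3337 = 20193)
(63 + J(z))²/K = (63 + 18*(-10))²/20193 = (63 - 180)²*(1/20193) = (-117)²*(1/20193) = 13689*(1/20193) = 4563/6731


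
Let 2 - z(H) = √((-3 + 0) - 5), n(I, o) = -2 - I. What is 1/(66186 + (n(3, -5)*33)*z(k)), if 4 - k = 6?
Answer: 2744/180717939 - 55*I*√2/722871756 ≈ 1.5184e-5 - 1.076e-7*I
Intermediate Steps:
k = -2 (k = 4 - 1*6 = 4 - 6 = -2)
z(H) = 2 - 2*I*√2 (z(H) = 2 - √((-3 + 0) - 5) = 2 - √(-3 - 5) = 2 - √(-8) = 2 - 2*I*√2)
1/(66186 + (n(3, -5)*33)*z(k)) = 1/(66186 + ((-2 - 1*3)*33)*(2 - 2*I*√2)) = 1/(66186 + ((-2 - 3)*33)*(2 - 2*I*√2)) = 1/(66186 + (-5*33)*(2 - 2*I*√2)) = 1/(66186 - 165*(2 - 2*I*√2)) = 1/(66186 + (-330 + 330*I*√2)) = 1/(65856 + 330*I*√2)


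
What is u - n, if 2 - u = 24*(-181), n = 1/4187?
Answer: 18196701/4187 ≈ 4346.0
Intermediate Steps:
n = 1/4187 ≈ 0.00023883
u = 4346 (u = 2 - 24*(-181) = 2 - 1*(-4344) = 2 + 4344 = 4346)
u - n = 4346 - 1*1/4187 = 4346 - 1/4187 = 18196701/4187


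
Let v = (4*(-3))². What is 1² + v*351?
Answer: 50545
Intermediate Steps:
v = 144 (v = (-12)² = 144)
1² + v*351 = 1² + 144*351 = 1 + 50544 = 50545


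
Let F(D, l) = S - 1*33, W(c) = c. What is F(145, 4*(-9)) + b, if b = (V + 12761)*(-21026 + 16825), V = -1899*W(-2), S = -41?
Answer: -69564433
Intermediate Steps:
V = 3798 (V = -1899*(-2) = 3798)
F(D, l) = -74 (F(D, l) = -41 - 1*33 = -41 - 33 = -74)
b = -69564359 (b = (3798 + 12761)*(-21026 + 16825) = 16559*(-4201) = -69564359)
F(145, 4*(-9)) + b = -74 - 69564359 = -69564433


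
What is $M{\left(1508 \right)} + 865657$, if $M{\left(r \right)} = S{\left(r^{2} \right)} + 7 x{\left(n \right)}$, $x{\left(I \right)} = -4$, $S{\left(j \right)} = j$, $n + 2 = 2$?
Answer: $3139693$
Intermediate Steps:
$n = 0$ ($n = -2 + 2 = 0$)
$M{\left(r \right)} = -28 + r^{2}$ ($M{\left(r \right)} = r^{2} + 7 \left(-4\right) = r^{2} - 28 = -28 + r^{2}$)
$M{\left(1508 \right)} + 865657 = \left(-28 + 1508^{2}\right) + 865657 = \left(-28 + 2274064\right) + 865657 = 2274036 + 865657 = 3139693$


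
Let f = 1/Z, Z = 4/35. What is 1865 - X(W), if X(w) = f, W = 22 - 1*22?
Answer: 7425/4 ≈ 1856.3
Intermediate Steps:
Z = 4/35 (Z = 4*(1/35) = 4/35 ≈ 0.11429)
W = 0 (W = 22 - 22 = 0)
f = 35/4 (f = 1/(4/35) = 35/4 ≈ 8.7500)
X(w) = 35/4
1865 - X(W) = 1865 - 1*35/4 = 1865 - 35/4 = 7425/4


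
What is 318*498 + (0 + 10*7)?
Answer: 158434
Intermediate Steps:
318*498 + (0 + 10*7) = 158364 + (0 + 70) = 158364 + 70 = 158434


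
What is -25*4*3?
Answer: -300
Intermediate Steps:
-25*4*3 = -100*3 = -300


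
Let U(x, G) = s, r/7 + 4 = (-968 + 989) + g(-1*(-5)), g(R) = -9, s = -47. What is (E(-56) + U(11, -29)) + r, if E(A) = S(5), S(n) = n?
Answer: 14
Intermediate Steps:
E(A) = 5
r = 56 (r = -28 + 7*((-968 + 989) - 9) = -28 + 7*(21 - 9) = -28 + 7*12 = -28 + 84 = 56)
U(x, G) = -47
(E(-56) + U(11, -29)) + r = (5 - 47) + 56 = -42 + 56 = 14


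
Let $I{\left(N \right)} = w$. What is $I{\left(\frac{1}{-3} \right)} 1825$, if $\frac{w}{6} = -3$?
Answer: $-32850$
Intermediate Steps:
$w = -18$ ($w = 6 \left(-3\right) = -18$)
$I{\left(N \right)} = -18$
$I{\left(\frac{1}{-3} \right)} 1825 = \left(-18\right) 1825 = -32850$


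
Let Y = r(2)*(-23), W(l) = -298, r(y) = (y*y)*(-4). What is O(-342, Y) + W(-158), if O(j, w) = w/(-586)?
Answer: -87498/293 ≈ -298.63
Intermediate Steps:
r(y) = -4*y² (r(y) = y²*(-4) = -4*y²)
Y = 368 (Y = -4*2²*(-23) = -4*4*(-23) = -16*(-23) = 368)
O(j, w) = -w/586 (O(j, w) = w*(-1/586) = -w/586)
O(-342, Y) + W(-158) = -1/586*368 - 298 = -184/293 - 298 = -87498/293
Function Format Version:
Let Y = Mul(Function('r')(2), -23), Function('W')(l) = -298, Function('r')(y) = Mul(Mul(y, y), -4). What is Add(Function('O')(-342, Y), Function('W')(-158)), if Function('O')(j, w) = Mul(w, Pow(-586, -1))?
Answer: Rational(-87498, 293) ≈ -298.63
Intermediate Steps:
Function('r')(y) = Mul(-4, Pow(y, 2)) (Function('r')(y) = Mul(Pow(y, 2), -4) = Mul(-4, Pow(y, 2)))
Y = 368 (Y = Mul(Mul(-4, Pow(2, 2)), -23) = Mul(Mul(-4, 4), -23) = Mul(-16, -23) = 368)
Function('O')(j, w) = Mul(Rational(-1, 586), w) (Function('O')(j, w) = Mul(w, Rational(-1, 586)) = Mul(Rational(-1, 586), w))
Add(Function('O')(-342, Y), Function('W')(-158)) = Add(Mul(Rational(-1, 586), 368), -298) = Add(Rational(-184, 293), -298) = Rational(-87498, 293)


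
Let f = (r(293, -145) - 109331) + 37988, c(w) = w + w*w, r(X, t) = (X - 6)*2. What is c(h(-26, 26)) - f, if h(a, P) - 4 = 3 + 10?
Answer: 71075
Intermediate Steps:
h(a, P) = 17 (h(a, P) = 4 + (3 + 10) = 4 + 13 = 17)
r(X, t) = -12 + 2*X (r(X, t) = (-6 + X)*2 = -12 + 2*X)
c(w) = w + w**2
f = -70769 (f = ((-12 + 2*293) - 109331) + 37988 = ((-12 + 586) - 109331) + 37988 = (574 - 109331) + 37988 = -108757 + 37988 = -70769)
c(h(-26, 26)) - f = 17*(1 + 17) - 1*(-70769) = 17*18 + 70769 = 306 + 70769 = 71075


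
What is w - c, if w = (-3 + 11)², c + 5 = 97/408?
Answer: 28055/408 ≈ 68.762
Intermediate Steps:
c = -1943/408 (c = -5 + 97/408 = -1943/408 ≈ -4.7623)
w = 64 (w = 8² = 64)
w - c = 64 - 1*(-1943/408) = 64 + 1943/408 = 28055/408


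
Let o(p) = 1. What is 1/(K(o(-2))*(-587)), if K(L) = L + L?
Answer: -1/1174 ≈ -0.00085179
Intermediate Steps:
K(L) = 2*L
1/(K(o(-2))*(-587)) = 1/((2*1)*(-587)) = 1/(2*(-587)) = 1/(-1174) = -1/1174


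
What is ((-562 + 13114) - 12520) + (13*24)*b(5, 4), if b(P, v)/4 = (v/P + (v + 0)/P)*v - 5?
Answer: 8896/5 ≈ 1779.2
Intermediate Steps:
b(P, v) = -20 + 8*v**2/P (b(P, v) = 4*((v/P + (v + 0)/P)*v - 5) = 4*((v/P + v/P)*v - 5) = 4*((2*v/P)*v - 5) = 4*(2*v**2/P - 5) = 4*(-5 + 2*v**2/P) = -20 + 8*v**2/P)
((-562 + 13114) - 12520) + (13*24)*b(5, 4) = ((-562 + 13114) - 12520) + (13*24)*(-20 + 8*4**2/5) = (12552 - 12520) + 312*(-20 + 8*(1/5)*16) = 32 + 312*(-20 + 128/5) = 32 + 312*(28/5) = 32 + 8736/5 = 8896/5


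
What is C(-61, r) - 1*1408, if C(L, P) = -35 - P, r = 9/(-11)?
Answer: -15864/11 ≈ -1442.2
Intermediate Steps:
r = -9/11 (r = 9*(-1/11) = -9/11 ≈ -0.81818)
C(-61, r) - 1*1408 = (-35 - 1*(-9/11)) - 1*1408 = (-35 + 9/11) - 1408 = -376/11 - 1408 = -15864/11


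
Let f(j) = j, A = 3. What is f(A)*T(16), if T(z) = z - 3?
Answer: 39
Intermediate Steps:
T(z) = -3 + z
f(A)*T(16) = 3*(-3 + 16) = 3*13 = 39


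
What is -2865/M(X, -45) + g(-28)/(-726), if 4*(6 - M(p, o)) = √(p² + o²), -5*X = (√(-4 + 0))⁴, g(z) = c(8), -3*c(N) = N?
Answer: 39204764/207999 + 300*√50881/191 ≈ 542.78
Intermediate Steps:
c(N) = -N/3
g(z) = -8/3 (g(z) = -⅓*8 = -8/3)
X = -16/5 (X = -(-4 + 0)²/5 = -(√(-4))⁴/5 = -(2*I)⁴/5 = -⅕*16 = -16/5 ≈ -3.2000)
M(p, o) = 6 - √(o² + p²)/4 (M(p, o) = 6 - √(p² + o²)/4 = 6 - √(o² + p²)/4)
-2865/M(X, -45) + g(-28)/(-726) = -2865/(6 - √((-45)² + (-16/5)²)/4) - 8/3/(-726) = -2865/(6 - √(2025 + 256/25)/4) - 8/3*(-1/726) = -2865/(6 - √50881/20) + 4/1089 = 4/1089 - 2865/(6 - √50881/20)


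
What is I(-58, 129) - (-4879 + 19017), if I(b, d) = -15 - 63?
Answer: -14216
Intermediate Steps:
I(b, d) = -78
I(-58, 129) - (-4879 + 19017) = -78 - (-4879 + 19017) = -78 - 1*14138 = -78 - 14138 = -14216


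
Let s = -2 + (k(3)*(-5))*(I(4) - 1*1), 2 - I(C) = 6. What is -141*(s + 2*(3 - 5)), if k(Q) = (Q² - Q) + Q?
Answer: -30879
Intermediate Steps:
I(C) = -4 (I(C) = 2 - 1*6 = 2 - 6 = -4)
k(Q) = Q²
s = 223 (s = -2 + (3²*(-5))*(-4 - 1*1) = -2 + (9*(-5))*(-4 - 1) = -2 - 45*(-5) = -2 + 225 = 223)
-141*(s + 2*(3 - 5)) = -141*(223 + 2*(3 - 5)) = -141*(223 + 2*(-2)) = -141*(223 - 4) = -141*219 = -30879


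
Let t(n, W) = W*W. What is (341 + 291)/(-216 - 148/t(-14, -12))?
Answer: -22752/7813 ≈ -2.9121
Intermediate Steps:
t(n, W) = W²
(341 + 291)/(-216 - 148/t(-14, -12)) = (341 + 291)/(-216 - 148/((-12)²)) = 632/(-216 - 148/144) = 632/(-216 - 148*1/144) = 632/(-216 - 37/36) = 632/(-7813/36) = 632*(-36/7813) = -22752/7813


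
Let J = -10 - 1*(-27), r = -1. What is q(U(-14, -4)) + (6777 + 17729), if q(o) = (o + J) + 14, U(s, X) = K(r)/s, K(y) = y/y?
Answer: 343517/14 ≈ 24537.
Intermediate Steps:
J = 17 (J = -10 + 27 = 17)
K(y) = 1
U(s, X) = 1/s
q(o) = 31 + o (q(o) = (o + 17) + 14 = (17 + o) + 14 = 31 + o)
q(U(-14, -4)) + (6777 + 17729) = (31 + 1/(-14)) + (6777 + 17729) = (31 - 1/14) + 24506 = 433/14 + 24506 = 343517/14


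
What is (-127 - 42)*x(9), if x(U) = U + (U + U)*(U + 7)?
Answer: -50193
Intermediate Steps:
x(U) = U + 2*U*(7 + U) (x(U) = U + (2*U)*(7 + U) = U + 2*U*(7 + U))
(-127 - 42)*x(9) = (-127 - 42)*(9*(15 + 2*9)) = -1521*(15 + 18) = -1521*33 = -169*297 = -50193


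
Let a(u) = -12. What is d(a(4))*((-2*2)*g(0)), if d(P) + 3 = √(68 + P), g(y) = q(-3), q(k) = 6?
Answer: 72 - 48*√14 ≈ -107.60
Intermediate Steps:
g(y) = 6
d(P) = -3 + √(68 + P)
d(a(4))*((-2*2)*g(0)) = (-3 + √(68 - 12))*(-2*2*6) = (-3 + √56)*(-4*6) = (-3 + 2*√14)*(-24) = 72 - 48*√14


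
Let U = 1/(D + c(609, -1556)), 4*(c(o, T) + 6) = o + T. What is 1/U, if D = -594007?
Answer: -2376999/4 ≈ -5.9425e+5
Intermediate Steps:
c(o, T) = -6 + T/4 + o/4 (c(o, T) = -6 + (o + T)/4 = -6 + (T + o)/4 = -6 + (T/4 + o/4) = -6 + T/4 + o/4)
U = -4/2376999 (U = 1/(-594007 + (-6 + (1/4)*(-1556) + (1/4)*609)) = 1/(-594007 + (-6 - 389 + 609/4)) = 1/(-594007 - 971/4) = 1/(-2376999/4) = -4/2376999 ≈ -1.6828e-6)
1/U = 1/(-4/2376999) = -2376999/4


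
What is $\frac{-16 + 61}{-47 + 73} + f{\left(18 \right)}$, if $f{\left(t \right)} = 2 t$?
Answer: $\frac{981}{26} \approx 37.731$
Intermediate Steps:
$\frac{-16 + 61}{-47 + 73} + f{\left(18 \right)} = \frac{-16 + 61}{-47 + 73} + 2 \cdot 18 = \frac{45}{26} + 36 = \frac{981}{26}$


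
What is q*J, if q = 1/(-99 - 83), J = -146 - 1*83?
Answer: 229/182 ≈ 1.2582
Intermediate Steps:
J = -229 (J = -146 - 83 = -229)
q = -1/182 (q = 1/(-182) = -1/182 ≈ -0.0054945)
q*J = -1/182*(-229) = 229/182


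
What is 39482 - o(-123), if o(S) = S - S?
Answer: 39482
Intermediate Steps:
o(S) = 0
39482 - o(-123) = 39482 - 1*0 = 39482 + 0 = 39482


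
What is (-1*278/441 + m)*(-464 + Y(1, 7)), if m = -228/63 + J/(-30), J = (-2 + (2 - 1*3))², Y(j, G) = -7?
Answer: 3149891/1470 ≈ 2142.8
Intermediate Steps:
J = 9 (J = (-2 + (2 - 3))² = (-2 - 1)² = (-3)² = 9)
m = -823/210 (m = -228/63 + 9/(-30) = -228*1/63 + 9*(-1/30) = -76/21 - 3/10 = -823/210 ≈ -3.9190)
(-1*278/441 + m)*(-464 + Y(1, 7)) = (-1*278/441 - 823/210)*(-464 - 7) = (-278*1/441 - 823/210)*(-471) = (-278/441 - 823/210)*(-471) = -20063/4410*(-471) = 3149891/1470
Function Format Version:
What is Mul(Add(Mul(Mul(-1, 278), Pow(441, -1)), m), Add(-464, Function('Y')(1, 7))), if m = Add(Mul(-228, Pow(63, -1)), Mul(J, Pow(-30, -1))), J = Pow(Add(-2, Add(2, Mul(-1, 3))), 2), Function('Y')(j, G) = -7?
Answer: Rational(3149891, 1470) ≈ 2142.8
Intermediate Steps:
J = 9 (J = Pow(Add(-2, Add(2, -3)), 2) = Pow(Add(-2, -1), 2) = Pow(-3, 2) = 9)
m = Rational(-823, 210) (m = Add(Mul(-228, Pow(63, -1)), Mul(9, Pow(-30, -1))) = Add(Mul(-228, Rational(1, 63)), Mul(9, Rational(-1, 30))) = Add(Rational(-76, 21), Rational(-3, 10)) = Rational(-823, 210) ≈ -3.9190)
Mul(Add(Mul(Mul(-1, 278), Pow(441, -1)), m), Add(-464, Function('Y')(1, 7))) = Mul(Add(Mul(Mul(-1, 278), Pow(441, -1)), Rational(-823, 210)), Add(-464, -7)) = Mul(Add(Mul(-278, Rational(1, 441)), Rational(-823, 210)), -471) = Mul(Add(Rational(-278, 441), Rational(-823, 210)), -471) = Mul(Rational(-20063, 4410), -471) = Rational(3149891, 1470)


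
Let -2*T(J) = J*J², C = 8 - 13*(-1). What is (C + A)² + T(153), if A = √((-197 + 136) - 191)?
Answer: -3581199/2 + 252*I*√7 ≈ -1.7906e+6 + 666.73*I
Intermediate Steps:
C = 21 (C = 8 + 13 = 21)
T(J) = -J³/2 (T(J) = -J*J²/2 = -J³/2)
A = 6*I*√7 (A = √(-61 - 191) = √(-252) = 6*I*√7 ≈ 15.875*I)
(C + A)² + T(153) = (21 + 6*I*√7)² - ½*153³ = (21 + 6*I*√7)² - ½*3581577 = (21 + 6*I*√7)² - 3581577/2 = -3581577/2 + (21 + 6*I*√7)²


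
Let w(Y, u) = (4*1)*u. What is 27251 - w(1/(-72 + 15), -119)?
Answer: 27727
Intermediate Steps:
w(Y, u) = 4*u
27251 - w(1/(-72 + 15), -119) = 27251 - 4*(-119) = 27251 - 1*(-476) = 27251 + 476 = 27727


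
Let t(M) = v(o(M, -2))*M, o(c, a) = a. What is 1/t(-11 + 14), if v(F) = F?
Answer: -⅙ ≈ -0.16667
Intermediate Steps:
t(M) = -2*M
1/t(-11 + 14) = 1/(-2*(-11 + 14)) = 1/(-2*3) = 1/(-6) = -⅙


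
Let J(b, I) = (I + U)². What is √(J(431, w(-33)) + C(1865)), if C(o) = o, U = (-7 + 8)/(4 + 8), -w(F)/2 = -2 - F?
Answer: √820609/12 ≈ 75.490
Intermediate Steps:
w(F) = 4 + 2*F (w(F) = -2*(-2 - F) = 4 + 2*F)
U = 1/12 ≈ 0.083333
J(b, I) = (1/12 + I)² (J(b, I) = (I + 1/12)² = (1/12 + I)²)
√(J(431, w(-33)) + C(1865)) = √((1 + 12*(4 + 2*(-33)))²/144 + 1865) = √((1 + 12*(4 - 66))²/144 + 1865) = √((1 + 12*(-62))²/144 + 1865) = √((1 - 744)²/144 + 1865) = √((1/144)*(-743)² + 1865) = √((1/144)*552049 + 1865) = √(552049/144 + 1865) = √(820609/144) = √820609/12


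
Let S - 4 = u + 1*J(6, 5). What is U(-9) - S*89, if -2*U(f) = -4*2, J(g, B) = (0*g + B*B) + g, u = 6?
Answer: -3645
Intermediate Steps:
J(g, B) = g + B² (J(g, B) = (0 + B²) + g = B² + g = g + B²)
U(f) = 4 (U(f) = -(-2)*2 = -½*(-8) = 4)
S = 41 (S = 4 + (6 + 1*(6 + 5²)) = 4 + (6 + 1*(6 + 25)) = 4 + (6 + 1*31) = 4 + (6 + 31) = 4 + 37 = 41)
U(-9) - S*89 = 4 - 1*41*89 = 4 - 41*89 = 4 - 3649 = -3645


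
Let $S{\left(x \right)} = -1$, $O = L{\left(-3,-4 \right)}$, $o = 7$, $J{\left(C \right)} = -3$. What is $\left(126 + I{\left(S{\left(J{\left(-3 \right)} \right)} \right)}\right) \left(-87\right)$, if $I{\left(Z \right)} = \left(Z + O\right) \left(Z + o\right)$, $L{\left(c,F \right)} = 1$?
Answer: $-10962$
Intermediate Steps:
$O = 1$
$I{\left(Z \right)} = \left(1 + Z\right) \left(7 + Z\right)$ ($I{\left(Z \right)} = \left(Z + 1\right) \left(Z + 7\right) = \left(1 + Z\right) \left(7 + Z\right)$)
$\left(126 + I{\left(S{\left(J{\left(-3 \right)} \right)} \right)}\right) \left(-87\right) = \left(126 + \left(7 + \left(-1\right)^{2} + 8 \left(-1\right)\right)\right) \left(-87\right) = \left(126 + \left(7 + 1 - 8\right)\right) \left(-87\right) = \left(126 + 0\right) \left(-87\right) = 126 \left(-87\right) = -10962$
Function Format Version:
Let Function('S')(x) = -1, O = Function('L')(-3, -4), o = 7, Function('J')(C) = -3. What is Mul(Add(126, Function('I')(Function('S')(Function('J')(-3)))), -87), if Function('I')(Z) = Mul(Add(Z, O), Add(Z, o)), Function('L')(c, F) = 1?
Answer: -10962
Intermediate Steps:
O = 1
Function('I')(Z) = Mul(Add(1, Z), Add(7, Z)) (Function('I')(Z) = Mul(Add(Z, 1), Add(Z, 7)) = Mul(Add(1, Z), Add(7, Z)))
Mul(Add(126, Function('I')(Function('S')(Function('J')(-3)))), -87) = Mul(Add(126, Add(7, Pow(-1, 2), Mul(8, -1))), -87) = Mul(Add(126, Add(7, 1, -8)), -87) = Mul(Add(126, 0), -87) = Mul(126, -87) = -10962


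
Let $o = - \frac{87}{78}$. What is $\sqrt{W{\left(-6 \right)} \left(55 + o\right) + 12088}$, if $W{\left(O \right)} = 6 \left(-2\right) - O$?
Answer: $\frac{\sqrt{1988233}}{13} \approx 108.47$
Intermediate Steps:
$W{\left(O \right)} = -12 - O$
$o = - \frac{29}{26}$ ($o = \left(-87\right) \frac{1}{78} = - \frac{29}{26} \approx -1.1154$)
$\sqrt{W{\left(-6 \right)} \left(55 + o\right) + 12088} = \sqrt{\left(-12 - -6\right) \left(55 - \frac{29}{26}\right) + 12088} = \sqrt{\left(-12 + 6\right) \frac{1401}{26} + 12088} = \sqrt{\left(-6\right) \frac{1401}{26} + 12088} = \sqrt{- \frac{4203}{13} + 12088} = \sqrt{\frac{152941}{13}} = \frac{\sqrt{1988233}}{13}$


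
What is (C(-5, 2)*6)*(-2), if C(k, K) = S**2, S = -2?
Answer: -48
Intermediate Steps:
C(k, K) = 4 (C(k, K) = (-2)**2 = 4)
(C(-5, 2)*6)*(-2) = (4*6)*(-2) = 24*(-2) = -48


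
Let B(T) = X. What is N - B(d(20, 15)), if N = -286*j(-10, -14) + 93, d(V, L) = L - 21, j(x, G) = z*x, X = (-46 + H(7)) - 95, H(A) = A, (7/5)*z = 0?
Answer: 227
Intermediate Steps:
z = 0 (z = (5/7)*0 = 0)
X = -134 (X = (-46 + 7) - 95 = -39 - 95 = -134)
j(x, G) = 0 (j(x, G) = 0*x = 0)
d(V, L) = -21 + L
B(T) = -134
N = 93 (N = -286*0 + 93 = 0 + 93 = 93)
N - B(d(20, 15)) = 93 - 1*(-134) = 93 + 134 = 227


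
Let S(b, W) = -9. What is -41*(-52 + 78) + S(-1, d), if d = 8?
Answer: -1075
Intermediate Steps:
-41*(-52 + 78) + S(-1, d) = -41*(-52 + 78) - 9 = -41*26 - 9 = -1066 - 9 = -1075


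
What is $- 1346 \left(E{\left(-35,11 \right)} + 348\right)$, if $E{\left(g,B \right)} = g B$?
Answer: $49802$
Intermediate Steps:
$E{\left(g,B \right)} = B g$
$- 1346 \left(E{\left(-35,11 \right)} + 348\right) = - 1346 \left(11 \left(-35\right) + 348\right) = - 1346 \left(-385 + 348\right) = \left(-1346\right) \left(-37\right) = 49802$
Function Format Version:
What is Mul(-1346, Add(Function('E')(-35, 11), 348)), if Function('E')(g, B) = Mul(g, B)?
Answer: 49802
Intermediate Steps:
Function('E')(g, B) = Mul(B, g)
Mul(-1346, Add(Function('E')(-35, 11), 348)) = Mul(-1346, Add(Mul(11, -35), 348)) = Mul(-1346, Add(-385, 348)) = Mul(-1346, -37) = 49802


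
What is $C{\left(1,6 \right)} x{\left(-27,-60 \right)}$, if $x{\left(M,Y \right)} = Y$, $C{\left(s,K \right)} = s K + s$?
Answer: $-420$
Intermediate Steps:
$C{\left(s,K \right)} = s + K s$ ($C{\left(s,K \right)} = K s + s = s + K s$)
$C{\left(1,6 \right)} x{\left(-27,-60 \right)} = 1 \left(1 + 6\right) \left(-60\right) = 1 \cdot 7 \left(-60\right) = 7 \left(-60\right) = -420$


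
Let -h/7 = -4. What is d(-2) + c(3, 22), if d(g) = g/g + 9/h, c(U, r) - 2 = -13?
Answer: -271/28 ≈ -9.6786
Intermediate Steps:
h = 28 (h = -7*(-4) = 28)
c(U, r) = -11 (c(U, r) = 2 - 13 = -11)
d(g) = 37/28 (d(g) = g/g + 9/28 = 1 + 9*(1/28) = 1 + 9/28 = 37/28)
d(-2) + c(3, 22) = 37/28 - 11 = -271/28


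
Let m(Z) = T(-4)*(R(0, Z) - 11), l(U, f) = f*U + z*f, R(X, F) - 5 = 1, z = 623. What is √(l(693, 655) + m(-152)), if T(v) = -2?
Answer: √861990 ≈ 928.43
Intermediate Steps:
R(X, F) = 6 (R(X, F) = 5 + 1 = 6)
l(U, f) = 623*f + U*f (l(U, f) = f*U + 623*f = U*f + 623*f = 623*f + U*f)
m(Z) = 10 (m(Z) = -2*(6 - 11) = -2*(-5) = 10)
√(l(693, 655) + m(-152)) = √(655*(623 + 693) + 10) = √(655*1316 + 10) = √(861980 + 10) = √861990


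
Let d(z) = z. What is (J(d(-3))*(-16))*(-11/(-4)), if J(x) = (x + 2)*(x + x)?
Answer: -264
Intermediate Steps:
J(x) = 2*x*(2 + x) (J(x) = (2 + x)*(2*x) = 2*x*(2 + x))
(J(d(-3))*(-16))*(-11/(-4)) = ((2*(-3)*(2 - 3))*(-16))*(-11/(-4)) = ((2*(-3)*(-1))*(-16))*(-11*(-¼)) = (6*(-16))*(11/4) = -96*11/4 = -264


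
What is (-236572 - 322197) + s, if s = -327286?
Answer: -886055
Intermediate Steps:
(-236572 - 322197) + s = (-236572 - 322197) - 327286 = -558769 - 327286 = -886055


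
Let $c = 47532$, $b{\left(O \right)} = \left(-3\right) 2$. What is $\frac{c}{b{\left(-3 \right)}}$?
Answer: $-7922$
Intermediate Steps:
$b{\left(O \right)} = -6$
$\frac{c}{b{\left(-3 \right)}} = \frac{1}{-6} \cdot 47532 = \left(- \frac{1}{6}\right) 47532 = -7922$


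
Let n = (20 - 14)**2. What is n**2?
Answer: 1296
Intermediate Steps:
n = 36 (n = 6**2 = 36)
n**2 = 36**2 = 1296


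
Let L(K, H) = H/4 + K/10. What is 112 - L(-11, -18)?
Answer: 588/5 ≈ 117.60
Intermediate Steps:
L(K, H) = H/4 + K/10 (L(K, H) = H*(1/4) + K*(1/10) = H/4 + K/10)
112 - L(-11, -18) = 112 - ((1/4)*(-18) + (1/10)*(-11)) = 112 - (-9/2 - 11/10) = 112 - 1*(-28/5) = 112 + 28/5 = 588/5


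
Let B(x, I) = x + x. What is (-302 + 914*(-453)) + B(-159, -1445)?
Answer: -414662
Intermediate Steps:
B(x, I) = 2*x
(-302 + 914*(-453)) + B(-159, -1445) = (-302 + 914*(-453)) + 2*(-159) = (-302 - 414042) - 318 = -414344 - 318 = -414662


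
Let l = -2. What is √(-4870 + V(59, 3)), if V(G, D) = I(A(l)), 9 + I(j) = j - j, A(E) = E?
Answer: I*√4879 ≈ 69.85*I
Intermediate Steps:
I(j) = -9 (I(j) = -9 + (j - j) = -9 + 0 = -9)
V(G, D) = -9
√(-4870 + V(59, 3)) = √(-4870 - 9) = √(-4879) = I*√4879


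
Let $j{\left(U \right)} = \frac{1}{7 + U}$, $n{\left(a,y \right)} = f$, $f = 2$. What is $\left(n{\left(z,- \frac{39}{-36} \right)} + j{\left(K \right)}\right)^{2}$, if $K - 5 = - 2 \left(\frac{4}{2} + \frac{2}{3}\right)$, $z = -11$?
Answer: $\frac{1849}{400} \approx 4.6225$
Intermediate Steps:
$n{\left(a,y \right)} = 2$
$K = - \frac{1}{3}$ ($K = 5 - 2 \left(\frac{4}{2} + \frac{2}{3}\right) = 5 - 2 \left(4 \cdot \frac{1}{2} + 2 \cdot \frac{1}{3}\right) = 5 - 2 \left(2 + \frac{2}{3}\right) = 5 - \frac{16}{3} = - \frac{1}{3} \approx -0.33333$)
$\left(n{\left(z,- \frac{39}{-36} \right)} + j{\left(K \right)}\right)^{2} = \left(2 + \frac{1}{7 - \frac{1}{3}}\right)^{2} = \left(2 + \frac{1}{\frac{20}{3}}\right)^{2} = \left(2 + \frac{3}{20}\right)^{2} = \left(\frac{43}{20}\right)^{2} = \frac{1849}{400}$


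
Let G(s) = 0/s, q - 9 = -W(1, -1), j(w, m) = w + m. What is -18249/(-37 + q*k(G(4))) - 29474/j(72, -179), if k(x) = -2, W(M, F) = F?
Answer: 1210887/2033 ≈ 595.62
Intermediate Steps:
j(w, m) = m + w
q = 10 (q = 9 - 1*(-1) = 9 + 1 = 10)
G(s) = 0
-18249/(-37 + q*k(G(4))) - 29474/j(72, -179) = -18249/(-37 + 10*(-2)) - 29474/(-179 + 72) = -18249/(-37 - 20) - 29474/(-107) = -18249/(-57) - 29474*(-1/107) = -18249*(-1/57) + 29474/107 = 6083/19 + 29474/107 = 1210887/2033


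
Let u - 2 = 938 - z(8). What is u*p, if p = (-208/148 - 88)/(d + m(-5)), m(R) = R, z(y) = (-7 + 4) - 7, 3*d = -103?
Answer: 4713900/2183 ≈ 2159.4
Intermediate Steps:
d = -103/3 (d = (⅓)*(-103) = -103/3 ≈ -34.333)
z(y) = -10 (z(y) = -3 - 7 = -10)
p = 4962/2183 (p = (-208/148 - 88)/(-103/3 - 5) = (-208*1/148 - 88)/(-118/3) = (-52/37 - 88)*(-3/118) = -3308/37*(-3/118) = 4962/2183 ≈ 2.2730)
u = 950 (u = 2 + (938 - 1*(-10)) = 2 + (938 + 10) = 2 + 948 = 950)
u*p = 950*(4962/2183) = 4713900/2183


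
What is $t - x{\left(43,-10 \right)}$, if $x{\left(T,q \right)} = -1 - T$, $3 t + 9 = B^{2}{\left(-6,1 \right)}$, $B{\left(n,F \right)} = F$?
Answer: $\frac{124}{3} \approx 41.333$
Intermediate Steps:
$t = - \frac{8}{3}$ ($t = -3 + \frac{1^{2}}{3} = -3 + \frac{1}{3} \cdot 1 = -3 + \frac{1}{3} = - \frac{8}{3} \approx -2.6667$)
$t - x{\left(43,-10 \right)} = - \frac{8}{3} - \left(-1 - 43\right) = - \frac{8}{3} - -44 = - \frac{8}{3} + 44 = \frac{124}{3}$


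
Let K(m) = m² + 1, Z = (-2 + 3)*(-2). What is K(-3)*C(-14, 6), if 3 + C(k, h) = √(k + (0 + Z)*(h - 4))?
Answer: -30 + 30*I*√2 ≈ -30.0 + 42.426*I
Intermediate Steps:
Z = -2 (Z = 1*(-2) = -2)
C(k, h) = -3 + √(8 + k - 2*h) (C(k, h) = -3 + √(k + (0 - 2)*(h - 4)) = -3 + √(k - 2*(-4 + h)) = -3 + √(k + (8 - 2*h)) = -3 + √(8 + k - 2*h))
K(m) = 1 + m²
K(-3)*C(-14, 6) = (1 + (-3)²)*(-3 + √(8 - 14 - 2*6)) = (1 + 9)*(-3 + √(8 - 14 - 12)) = 10*(-3 + √(-18)) = 10*(-3 + 3*I*√2) = -30 + 30*I*√2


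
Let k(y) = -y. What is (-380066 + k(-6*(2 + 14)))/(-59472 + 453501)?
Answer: -379970/394029 ≈ -0.96432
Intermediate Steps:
(-380066 + k(-6*(2 + 14)))/(-59472 + 453501) = (-380066 - (-6)*(2 + 14))/(-59472 + 453501) = (-380066 - (-6)*16)/394029 = (-380066 - 1*(-96))*(1/394029) = (-380066 + 96)*(1/394029) = -379970*1/394029 = -379970/394029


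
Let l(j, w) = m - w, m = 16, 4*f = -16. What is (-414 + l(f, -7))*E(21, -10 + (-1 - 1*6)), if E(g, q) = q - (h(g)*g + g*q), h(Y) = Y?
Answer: 39491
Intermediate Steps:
f = -4 (f = (¼)*(-16) = -4)
l(j, w) = 16 - w
E(g, q) = q - g² - g*q (E(g, q) = q - (g*g + g*q) = q - (g² + g*q) = q + (-g² - g*q) = q - g² - g*q)
(-414 + l(f, -7))*E(21, -10 + (-1 - 1*6)) = (-414 + (16 - 1*(-7)))*((-10 + (-1 - 1*6)) - 1*21² - 1*21*(-10 + (-1 - 1*6))) = (-414 + (16 + 7))*((-10 + (-1 - 6)) - 1*441 - 1*21*(-10 + (-1 - 6))) = (-414 + 23)*((-10 - 7) - 441 - 1*21*(-10 - 7)) = -391*(-17 - 441 - 1*21*(-17)) = -391*(-17 - 441 + 357) = -391*(-101) = 39491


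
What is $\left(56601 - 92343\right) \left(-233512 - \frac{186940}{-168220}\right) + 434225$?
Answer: $\frac{5400237524965}{647} \approx 8.3466 \cdot 10^{9}$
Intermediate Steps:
$\left(56601 - 92343\right) \left(-233512 - \frac{186940}{-168220}\right) + 434225 = - 35742 \left(-233512 - - \frac{719}{647}\right) + 434225 = - 35742 \left(-233512 + \frac{719}{647}\right) + 434225 = \left(-35742\right) \left(- \frac{151081545}{647}\right) + 434225 = \frac{5399956581390}{647} + 434225 = \frac{5400237524965}{647}$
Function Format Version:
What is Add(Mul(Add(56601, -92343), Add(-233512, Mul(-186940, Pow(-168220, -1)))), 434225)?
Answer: Rational(5400237524965, 647) ≈ 8.3466e+9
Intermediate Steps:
Add(Mul(Add(56601, -92343), Add(-233512, Mul(-186940, Pow(-168220, -1)))), 434225) = Add(Mul(-35742, Add(-233512, Mul(-186940, Rational(-1, 168220)))), 434225) = Add(Mul(-35742, Add(-233512, Rational(719, 647))), 434225) = Add(Mul(-35742, Rational(-151081545, 647)), 434225) = Add(Rational(5399956581390, 647), 434225) = Rational(5400237524965, 647)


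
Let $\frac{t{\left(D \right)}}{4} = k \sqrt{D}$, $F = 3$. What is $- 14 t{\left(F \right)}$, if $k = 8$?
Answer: $- 448 \sqrt{3} \approx -775.96$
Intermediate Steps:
$t{\left(D \right)} = 32 \sqrt{D}$ ($t{\left(D \right)} = 4 \cdot 8 \sqrt{D} = 32 \sqrt{D}$)
$- 14 t{\left(F \right)} = - 14 \cdot 32 \sqrt{3} = - 448 \sqrt{3}$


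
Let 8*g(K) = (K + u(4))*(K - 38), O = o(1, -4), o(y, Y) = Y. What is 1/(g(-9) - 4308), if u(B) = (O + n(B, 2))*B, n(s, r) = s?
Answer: -8/34041 ≈ -0.00023501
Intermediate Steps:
O = -4
u(B) = B*(-4 + B) (u(B) = (-4 + B)*B = B*(-4 + B))
g(K) = K*(-38 + K)/8 (g(K) = ((K + 4*(-4 + 4))*(K - 38))/8 = ((K + 4*0)*(-38 + K))/8 = ((K + 0)*(-38 + K))/8 = (K*(-38 + K))/8 = K*(-38 + K)/8)
1/(g(-9) - 4308) = 1/((1/8)*(-9)*(-38 - 9) - 4308) = 1/((1/8)*(-9)*(-47) - 4308) = 1/(423/8 - 4308) = 1/(-34041/8) = -8/34041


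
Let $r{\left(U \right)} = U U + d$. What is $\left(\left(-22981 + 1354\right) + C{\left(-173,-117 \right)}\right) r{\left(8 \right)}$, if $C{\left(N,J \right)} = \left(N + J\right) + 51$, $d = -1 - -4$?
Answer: $-1465022$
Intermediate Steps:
$d = 3$ ($d = -1 + 4 = 3$)
$r{\left(U \right)} = 3 + U^{2}$ ($r{\left(U \right)} = U U + 3 = U^{2} + 3 = 3 + U^{2}$)
$C{\left(N,J \right)} = 51 + J + N$ ($C{\left(N,J \right)} = \left(J + N\right) + 51 = 51 + J + N$)
$\left(\left(-22981 + 1354\right) + C{\left(-173,-117 \right)}\right) r{\left(8 \right)} = \left(\left(-22981 + 1354\right) - 239\right) \left(3 + 8^{2}\right) = \left(-21627 - 239\right) \left(3 + 64\right) = \left(-21866\right) 67 = -1465022$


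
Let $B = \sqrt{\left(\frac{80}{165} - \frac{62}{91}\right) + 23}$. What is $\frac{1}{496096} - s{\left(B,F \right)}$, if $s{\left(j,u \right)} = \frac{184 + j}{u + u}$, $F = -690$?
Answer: $\frac{992207}{7441440} + \frac{47 \sqrt{93093}}{4144140} \approx 0.1368$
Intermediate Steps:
$B = \frac{47 \sqrt{93093}}{3003}$ ($B = \sqrt{\left(80 \cdot \frac{1}{165} - \frac{62}{91}\right) + 23} = \sqrt{\left(\frac{16}{33} - \frac{62}{91}\right) + 23} = \sqrt{- \frac{590}{3003} + 23} = \sqrt{\frac{68479}{3003}} = \frac{47 \sqrt{93093}}{3003} \approx 4.7753$)
$s{\left(j,u \right)} = \frac{184 + j}{2 u}$
$\frac{1}{496096} - s{\left(B,F \right)} = \frac{1}{496096} - \frac{184 + \frac{47 \sqrt{93093}}{3003}}{2 \left(-690\right)} = \frac{1}{496096} - \frac{1}{2} \left(- \frac{1}{690}\right) \left(184 + \frac{47 \sqrt{93093}}{3003}\right) = \frac{1}{496096} - \left(- \frac{2}{15} - \frac{47 \sqrt{93093}}{4144140}\right) = \frac{1}{496096} + \left(\frac{2}{15} + \frac{47 \sqrt{93093}}{4144140}\right) = \frac{992207}{7441440} + \frac{47 \sqrt{93093}}{4144140}$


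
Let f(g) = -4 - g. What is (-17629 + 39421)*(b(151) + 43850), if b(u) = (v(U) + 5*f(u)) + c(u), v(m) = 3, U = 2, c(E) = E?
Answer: 942046368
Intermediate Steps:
b(u) = -17 - 4*u (b(u) = (3 + 5*(-4 - u)) + u = (3 + (-20 - 5*u)) + u = (-17 - 5*u) + u = -17 - 4*u)
(-17629 + 39421)*(b(151) + 43850) = (-17629 + 39421)*((-17 - 4*151) + 43850) = 21792*((-17 - 604) + 43850) = 21792*(-621 + 43850) = 21792*43229 = 942046368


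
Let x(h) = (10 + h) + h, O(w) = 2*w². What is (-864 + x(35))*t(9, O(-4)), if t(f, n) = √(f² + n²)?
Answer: -784*√1105 ≈ -26061.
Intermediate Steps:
x(h) = 10 + 2*h
(-864 + x(35))*t(9, O(-4)) = (-864 + (10 + 2*35))*√(9² + (2*(-4)²)²) = (-864 + (10 + 70))*√(81 + (2*16)²) = (-864 + 80)*√(81 + 32²) = -784*√(81 + 1024) = -784*√1105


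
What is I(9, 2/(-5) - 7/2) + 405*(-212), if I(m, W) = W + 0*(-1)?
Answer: -858639/10 ≈ -85864.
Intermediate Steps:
I(m, W) = W (I(m, W) = W + 0 = W)
I(9, 2/(-5) - 7/2) + 405*(-212) = (2/(-5) - 7/2) + 405*(-212) = (2*(-1/5) - 7*1/2) - 85860 = (-2/5 - 7/2) - 85860 = -39/10 - 85860 = -858639/10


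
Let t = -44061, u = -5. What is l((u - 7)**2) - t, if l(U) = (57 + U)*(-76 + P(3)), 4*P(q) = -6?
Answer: 56967/2 ≈ 28484.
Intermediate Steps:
P(q) = -3/2 (P(q) = (1/4)*(-6) = -3/2)
l(U) = -8835/2 - 155*U/2 (l(U) = (57 + U)*(-76 - 3/2) = (57 + U)*(-155/2) = -8835/2 - 155*U/2)
l((u - 7)**2) - t = (-8835/2 - 155*(-5 - 7)**2/2) - 1*(-44061) = (-8835/2 - 155/2*(-12)**2) + 44061 = (-8835/2 - 155/2*144) + 44061 = (-8835/2 - 11160) + 44061 = -31155/2 + 44061 = 56967/2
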